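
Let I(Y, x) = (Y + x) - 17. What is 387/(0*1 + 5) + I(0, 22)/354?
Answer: 137023/1770 ≈ 77.414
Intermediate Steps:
I(Y, x) = -17 + Y + x
387/(0*1 + 5) + I(0, 22)/354 = 387/(0*1 + 5) + (-17 + 0 + 22)/354 = 387/(0 + 5) + 5*(1/354) = 387/5 + 5/354 = 137023/1770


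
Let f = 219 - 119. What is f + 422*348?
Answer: 146956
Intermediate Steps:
f = 100
f + 422*348 = 100 + 422*348 = 100 + 146856 = 146956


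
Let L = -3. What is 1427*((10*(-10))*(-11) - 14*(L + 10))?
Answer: 1429854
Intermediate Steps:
1427*((10*(-10))*(-11) - 14*(L + 10)) = 1427*((10*(-10))*(-11) - 14*(-3 + 10)) = 1427*(-100*(-11) - 14*7) = 1427*(1100 - 98) = 1427*1002 = 1429854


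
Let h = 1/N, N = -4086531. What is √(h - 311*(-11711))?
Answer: 5*√30035781616815390/454059 ≈ 1908.4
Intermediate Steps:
h = -1/4086531 (h = 1/(-4086531) = -1/4086531 ≈ -2.4471e-7)
√(h - 311*(-11711)) = √(-1/4086531 - 311*(-11711)) = √(-1/4086531 + 3642121) = √(14883640372250/4086531) = 5*√30035781616815390/454059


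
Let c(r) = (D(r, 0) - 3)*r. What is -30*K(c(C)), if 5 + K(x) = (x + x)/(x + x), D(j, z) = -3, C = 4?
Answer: 120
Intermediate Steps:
c(r) = -6*r (c(r) = (-3 - 3)*r = -6*r)
K(x) = -4 (K(x) = -5 + (x + x)/(x + x) = -5 + (2*x)/((2*x)) = -5 + (2*x)*(1/(2*x)) = -5 + 1 = -4)
-30*K(c(C)) = -30*(-4) = 120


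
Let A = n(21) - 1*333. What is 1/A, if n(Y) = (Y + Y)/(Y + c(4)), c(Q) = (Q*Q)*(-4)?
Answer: -43/14361 ≈ -0.0029942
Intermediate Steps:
c(Q) = -4*Q² (c(Q) = Q²*(-4) = -4*Q²)
n(Y) = 2*Y/(-64 + Y) (n(Y) = (Y + Y)/(Y - 4*4²) = (2*Y)/(Y - 4*16) = (2*Y)/(Y - 64) = (2*Y)/(-64 + Y) = 2*Y/(-64 + Y))
A = -14361/43 (A = 2*21/(-64 + 21) - 1*333 = 2*21/(-43) - 333 = 2*21*(-1/43) - 333 = -42/43 - 333 = -14361/43 ≈ -333.98)
1/A = 1/(-14361/43) = -43/14361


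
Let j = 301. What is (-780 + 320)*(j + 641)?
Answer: -433320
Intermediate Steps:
(-780 + 320)*(j + 641) = (-780 + 320)*(301 + 641) = -460*942 = -433320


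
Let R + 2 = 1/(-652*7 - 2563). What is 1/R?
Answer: -7127/14255 ≈ -0.49996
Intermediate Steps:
R = -14255/7127 (R = -2 + 1/(-652*7 - 2563) = -2 + 1/(-4564 - 2563) = -2 + 1/(-7127) = -2 - 1/7127 = -14255/7127 ≈ -2.0001)
1/R = 1/(-14255/7127) = -7127/14255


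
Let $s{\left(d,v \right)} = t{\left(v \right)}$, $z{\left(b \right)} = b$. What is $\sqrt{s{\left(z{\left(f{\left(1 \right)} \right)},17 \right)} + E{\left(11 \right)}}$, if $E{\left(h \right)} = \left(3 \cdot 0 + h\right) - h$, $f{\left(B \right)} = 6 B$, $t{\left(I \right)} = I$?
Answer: $\sqrt{17} \approx 4.1231$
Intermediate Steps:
$s{\left(d,v \right)} = v$
$E{\left(h \right)} = 0$ ($E{\left(h \right)} = \left(0 + h\right) - h = h - h = 0$)
$\sqrt{s{\left(z{\left(f{\left(1 \right)} \right)},17 \right)} + E{\left(11 \right)}} = \sqrt{17 + 0} = \sqrt{17}$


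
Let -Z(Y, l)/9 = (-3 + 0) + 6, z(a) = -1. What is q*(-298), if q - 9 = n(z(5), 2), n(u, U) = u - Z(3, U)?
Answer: -10430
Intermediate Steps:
Z(Y, l) = -27 (Z(Y, l) = -9*((-3 + 0) + 6) = -9*(-3 + 6) = -9*3 = -27)
n(u, U) = 27 + u (n(u, U) = u - 1*(-27) = u + 27 = 27 + u)
q = 35 (q = 9 + (27 - 1) = 9 + 26 = 35)
q*(-298) = 35*(-298) = -10430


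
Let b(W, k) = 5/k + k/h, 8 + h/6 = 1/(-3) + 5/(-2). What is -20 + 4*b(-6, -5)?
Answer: -308/13 ≈ -23.692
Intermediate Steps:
h = -65 (h = -48 + 6*(1/(-3) + 5/(-2)) = -48 + 6*(1*(-1/3) + 5*(-1/2)) = -48 + 6*(-1/3 - 5/2) = -48 + 6*(-17/6) = -48 - 17 = -65)
b(W, k) = 5/k - k/65 (b(W, k) = 5/k + k/(-65) = 5/k + k*(-1/65) = 5/k - k/65)
-20 + 4*b(-6, -5) = -20 + 4*(5/(-5) - 1/65*(-5)) = -20 + 4*(5*(-1/5) + 1/13) = -20 + 4*(-1 + 1/13) = -20 + 4*(-12/13) = -20 - 48/13 = -308/13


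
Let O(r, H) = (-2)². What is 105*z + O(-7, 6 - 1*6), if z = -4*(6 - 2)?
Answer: -1676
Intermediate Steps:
O(r, H) = 4
z = -16 (z = -4*4 = -16)
105*z + O(-7, 6 - 1*6) = 105*(-16) + 4 = -1680 + 4 = -1676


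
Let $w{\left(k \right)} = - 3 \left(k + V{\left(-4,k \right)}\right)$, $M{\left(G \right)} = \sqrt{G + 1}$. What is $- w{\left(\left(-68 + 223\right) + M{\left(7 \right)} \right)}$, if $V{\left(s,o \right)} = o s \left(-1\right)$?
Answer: $2325 + 30 \sqrt{2} \approx 2367.4$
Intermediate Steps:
$M{\left(G \right)} = \sqrt{1 + G}$
$V{\left(s,o \right)} = - o s$
$w{\left(k \right)} = - 15 k$ ($w{\left(k \right)} = - 3 \left(k - k \left(-4\right)\right) = - 3 \left(k + 4 k\right) = - 3 \cdot 5 k = - 15 k$)
$- w{\left(\left(-68 + 223\right) + M{\left(7 \right)} \right)} = - \left(-15\right) \left(\left(-68 + 223\right) + \sqrt{1 + 7}\right) = - \left(-15\right) \left(155 + \sqrt{8}\right) = - \left(-15\right) \left(155 + 2 \sqrt{2}\right) = - (-2325 - 30 \sqrt{2}) = 2325 + 30 \sqrt{2}$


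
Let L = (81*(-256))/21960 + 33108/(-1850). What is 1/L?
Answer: -56425/1063074 ≈ -0.053077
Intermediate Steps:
L = -1063074/56425 (L = -20736*1/21960 + 33108*(-1/1850) = -288/305 - 16554/925 = -1063074/56425 ≈ -18.840)
1/L = 1/(-1063074/56425) = -56425/1063074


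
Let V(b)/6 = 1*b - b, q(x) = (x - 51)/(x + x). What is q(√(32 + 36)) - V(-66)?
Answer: ½ - 3*√17/4 ≈ -2.5923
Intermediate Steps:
q(x) = (-51 + x)/(2*x) (q(x) = (-51 + x)/((2*x)) = (-51 + x)*(1/(2*x)) = (-51 + x)/(2*x))
V(b) = 0 (V(b) = 6*(1*b - b) = 6*(b - b) = 6*0 = 0)
q(√(32 + 36)) - V(-66) = (-51 + √(32 + 36))/(2*(√(32 + 36))) - 1*0 = (-51 + √68)/(2*(√68)) + 0 = (-51 + 2*√17)/(2*((2*√17))) + 0 = (√17/34)*(-51 + 2*√17)/2 + 0 = √17*(-51 + 2*√17)/68 + 0 = √17*(-51 + 2*√17)/68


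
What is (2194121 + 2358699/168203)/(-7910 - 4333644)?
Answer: -3765919319/7451657219 ≈ -0.50538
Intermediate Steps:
(2194121 + 2358699/168203)/(-7910 - 4333644) = (2194121 + 2358699*(1/168203))/(-4341554) = (2194121 + 336957/24029)*(-1/4341554) = (52722870466/24029)*(-1/4341554) = -3765919319/7451657219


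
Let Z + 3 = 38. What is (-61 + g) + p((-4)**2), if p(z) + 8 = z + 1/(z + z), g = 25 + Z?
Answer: 225/32 ≈ 7.0313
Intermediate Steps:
Z = 35 (Z = -3 + 38 = 35)
g = 60 (g = 25 + 35 = 60)
p(z) = -8 + z + 1/(2*z) (p(z) = -8 + (z + 1/(z + z)) = -8 + (z + 1/(2*z)) = -8 + z + 1/(2*z))
(-61 + g) + p((-4)**2) = (-61 + 60) + (-8 + (-4)**2 + 1/(2*((-4)**2))) = -1 + (-8 + 16 + (1/2)/16) = -1 + (-8 + 16 + (1/2)*(1/16)) = -1 + (-8 + 16 + 1/32) = -1 + 257/32 = 225/32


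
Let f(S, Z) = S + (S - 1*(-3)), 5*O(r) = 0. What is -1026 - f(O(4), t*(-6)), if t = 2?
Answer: -1029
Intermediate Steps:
O(r) = 0 (O(r) = (⅕)*0 = 0)
f(S, Z) = 3 + 2*S (f(S, Z) = S + (S + 3) = S + (3 + S) = 3 + 2*S)
-1026 - f(O(4), t*(-6)) = -1026 - (3 + 2*0) = -1026 - (3 + 0) = -1026 - 1*3 = -1026 - 3 = -1029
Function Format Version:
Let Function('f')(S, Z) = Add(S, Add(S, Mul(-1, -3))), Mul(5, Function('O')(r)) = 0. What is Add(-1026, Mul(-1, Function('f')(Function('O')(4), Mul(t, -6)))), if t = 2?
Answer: -1029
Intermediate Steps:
Function('O')(r) = 0 (Function('O')(r) = Mul(Rational(1, 5), 0) = 0)
Function('f')(S, Z) = Add(3, Mul(2, S)) (Function('f')(S, Z) = Add(S, Add(S, 3)) = Add(S, Add(3, S)) = Add(3, Mul(2, S)))
Add(-1026, Mul(-1, Function('f')(Function('O')(4), Mul(t, -6)))) = Add(-1026, Mul(-1, Add(3, Mul(2, 0)))) = Add(-1026, Mul(-1, Add(3, 0))) = Add(-1026, Mul(-1, 3)) = Add(-1026, -3) = -1029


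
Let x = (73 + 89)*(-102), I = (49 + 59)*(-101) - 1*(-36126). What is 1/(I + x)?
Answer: 1/8694 ≈ 0.00011502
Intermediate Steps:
I = 25218 (I = 108*(-101) + 36126 = -10908 + 36126 = 25218)
x = -16524 (x = 162*(-102) = -16524)
1/(I + x) = 1/(25218 - 16524) = 1/8694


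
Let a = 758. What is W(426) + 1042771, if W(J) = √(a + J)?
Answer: 1042771 + 4*√74 ≈ 1.0428e+6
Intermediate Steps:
W(J) = √(758 + J)
W(426) + 1042771 = √(758 + 426) + 1042771 = √1184 + 1042771 = 4*√74 + 1042771 = 1042771 + 4*√74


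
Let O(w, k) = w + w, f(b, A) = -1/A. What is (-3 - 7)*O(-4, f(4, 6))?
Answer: 80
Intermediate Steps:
O(w, k) = 2*w
(-3 - 7)*O(-4, f(4, 6)) = (-3 - 7)*(2*(-4)) = -10*(-8) = 80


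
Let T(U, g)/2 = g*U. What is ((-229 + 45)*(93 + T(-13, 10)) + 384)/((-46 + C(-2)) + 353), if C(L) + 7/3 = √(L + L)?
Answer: 10663638/104429 - 70002*I/104429 ≈ 102.11 - 0.67033*I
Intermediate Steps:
C(L) = -7/3 + √2*√L (C(L) = -7/3 + √(L + L) = -7/3 + √(2*L) = -7/3 + √2*√L)
T(U, g) = 2*U*g (T(U, g) = 2*(g*U) = 2*(U*g) = 2*U*g)
((-229 + 45)*(93 + T(-13, 10)) + 384)/((-46 + C(-2)) + 353) = ((-229 + 45)*(93 + 2*(-13)*10) + 384)/((-46 + (-7/3 + √2*√(-2))) + 353) = (-184*(93 - 260) + 384)/((-46 + (-7/3 + √2*(I*√2))) + 353) = (-184*(-167) + 384)/((-46 + (-7/3 + 2*I)) + 353) = (30728 + 384)/((-145/3 + 2*I) + 353) = 31112/(914/3 + 2*I) = 31112*(9*(914/3 - 2*I)/835432) = 35001*(914/3 - 2*I)/104429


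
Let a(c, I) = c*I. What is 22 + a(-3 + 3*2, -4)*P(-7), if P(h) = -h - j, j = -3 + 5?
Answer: -38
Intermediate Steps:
j = 2
P(h) = -2 - h (P(h) = -h - 1*2 = -h - 2 = -2 - h)
a(c, I) = I*c
22 + a(-3 + 3*2, -4)*P(-7) = 22 + (-4*(-3 + 3*2))*(-2 - 1*(-7)) = 22 + (-4*(-3 + 6))*(-2 + 7) = 22 - 4*3*5 = 22 - 12*5 = 22 - 60 = -38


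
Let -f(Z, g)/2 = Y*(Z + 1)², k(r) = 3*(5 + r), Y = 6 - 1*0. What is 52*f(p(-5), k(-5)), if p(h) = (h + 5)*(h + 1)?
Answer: -624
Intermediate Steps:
Y = 6 (Y = 6 + 0 = 6)
k(r) = 15 + 3*r
p(h) = (1 + h)*(5 + h) (p(h) = (5 + h)*(1 + h) = (1 + h)*(5 + h))
f(Z, g) = -12*(1 + Z)² (f(Z, g) = -12*(Z + 1)² = -12*(1 + Z)²)
52*f(p(-5), k(-5)) = 52*(-12*(1 + (5 + (-5)² + 6*(-5)))²) = 52*(-12*(1 + (5 + 25 - 30))²) = 52*(-12*(1 + 0)²) = 52*(-12*1²) = 52*(-12*1) = 52*(-12) = -624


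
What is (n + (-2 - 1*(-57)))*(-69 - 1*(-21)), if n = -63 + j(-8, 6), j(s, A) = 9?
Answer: -48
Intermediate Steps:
n = -54 (n = -63 + 9 = -54)
(n + (-2 - 1*(-57)))*(-69 - 1*(-21)) = (-54 + (-2 - 1*(-57)))*(-69 - 1*(-21)) = (-54 + (-2 + 57))*(-69 + 21) = (-54 + 55)*(-48) = 1*(-48) = -48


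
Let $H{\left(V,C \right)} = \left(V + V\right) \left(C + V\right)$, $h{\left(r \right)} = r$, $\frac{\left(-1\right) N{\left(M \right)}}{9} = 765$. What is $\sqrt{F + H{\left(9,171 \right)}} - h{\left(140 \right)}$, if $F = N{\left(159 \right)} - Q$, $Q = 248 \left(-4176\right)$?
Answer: $-140 + 3 \sqrt{114667} \approx 875.88$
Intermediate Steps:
$N{\left(M \right)} = -6885$ ($N{\left(M \right)} = \left(-9\right) 765 = -6885$)
$Q = -1035648$
$H{\left(V,C \right)} = 2 V \left(C + V\right)$
$F = 1028763$ ($F = -6885 - -1035648 = -6885 + 1035648 = 1028763$)
$\sqrt{F + H{\left(9,171 \right)}} - h{\left(140 \right)} = \sqrt{1028763 + 2 \cdot 9 \left(171 + 9\right)} - 140 = \sqrt{1028763 + 2 \cdot 9 \cdot 180} - 140 = \sqrt{1028763 + 3240} - 140 = \sqrt{1032003} - 140 = 3 \sqrt{114667} - 140 = -140 + 3 \sqrt{114667}$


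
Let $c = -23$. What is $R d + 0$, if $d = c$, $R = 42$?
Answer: $-966$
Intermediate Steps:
$d = -23$
$R d + 0 = 42 \left(-23\right) + 0 = -966 + 0 = -966$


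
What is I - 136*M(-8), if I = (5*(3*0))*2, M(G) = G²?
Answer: -8704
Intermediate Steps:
I = 0 (I = (5*0)*2 = 0*2 = 0)
I - 136*M(-8) = 0 - 136*(-8)² = 0 - 136*64 = 0 - 8704 = -8704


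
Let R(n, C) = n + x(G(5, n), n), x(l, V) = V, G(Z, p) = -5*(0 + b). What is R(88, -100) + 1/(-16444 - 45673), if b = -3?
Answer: 10932591/62117 ≈ 176.00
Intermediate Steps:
G(Z, p) = 15 (G(Z, p) = -5*(0 - 3) = -5*(-3) = 15)
R(n, C) = 2*n (R(n, C) = n + n = 2*n)
R(88, -100) + 1/(-16444 - 45673) = 2*88 + 1/(-16444 - 45673) = 176 + 1/(-62117) = 176 - 1/62117 = 10932591/62117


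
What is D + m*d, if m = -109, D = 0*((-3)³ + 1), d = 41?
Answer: -4469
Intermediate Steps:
D = 0 (D = 0*(-27 + 1) = 0*(-26) = 0)
D + m*d = 0 - 109*41 = 0 - 4469 = -4469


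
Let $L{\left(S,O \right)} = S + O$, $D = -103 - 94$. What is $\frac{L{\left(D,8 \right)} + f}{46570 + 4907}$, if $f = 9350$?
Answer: $\frac{9161}{51477} \approx 0.17796$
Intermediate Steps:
$D = -197$
$L{\left(S,O \right)} = O + S$
$\frac{L{\left(D,8 \right)} + f}{46570 + 4907} = \frac{\left(8 - 197\right) + 9350}{46570 + 4907} = \frac{-189 + 9350}{51477} = 9161 \cdot \frac{1}{51477} = \frac{9161}{51477}$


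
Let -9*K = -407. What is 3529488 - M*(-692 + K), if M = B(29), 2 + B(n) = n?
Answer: 3546951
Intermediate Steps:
B(n) = -2 + n
K = 407/9 (K = -1/9*(-407) = 407/9 ≈ 45.222)
M = 27 (M = -2 + 29 = 27)
3529488 - M*(-692 + K) = 3529488 - 27*(-692 + 407/9) = 3529488 - 27*(-5821)/9 = 3529488 - 1*(-17463) = 3529488 + 17463 = 3546951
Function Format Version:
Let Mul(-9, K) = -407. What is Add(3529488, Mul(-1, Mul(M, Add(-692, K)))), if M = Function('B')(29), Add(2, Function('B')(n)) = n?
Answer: 3546951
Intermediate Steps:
Function('B')(n) = Add(-2, n)
K = Rational(407, 9) (K = Mul(Rational(-1, 9), -407) = Rational(407, 9) ≈ 45.222)
M = 27 (M = Add(-2, 29) = 27)
Add(3529488, Mul(-1, Mul(M, Add(-692, K)))) = Add(3529488, Mul(-1, Mul(27, Add(-692, Rational(407, 9))))) = Add(3529488, Mul(-1, Mul(27, Rational(-5821, 9)))) = Add(3529488, Mul(-1, -17463)) = Add(3529488, 17463) = 3546951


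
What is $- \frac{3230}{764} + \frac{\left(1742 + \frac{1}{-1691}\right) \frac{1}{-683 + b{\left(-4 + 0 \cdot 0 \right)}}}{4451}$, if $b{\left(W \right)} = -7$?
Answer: $- \frac{699036471981}{165322669565} \approx -4.2283$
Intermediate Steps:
$- \frac{3230}{764} + \frac{\left(1742 + \frac{1}{-1691}\right) \frac{1}{-683 + b{\left(-4 + 0 \cdot 0 \right)}}}{4451} = - \frac{3230}{764} + \frac{\left(1742 + \frac{1}{-1691}\right) \frac{1}{-683 - 7}}{4451} = \left(-3230\right) \frac{1}{764} + \frac{1742 - \frac{1}{1691}}{-690} \cdot \frac{1}{4451} = - \frac{1615}{382} + \frac{2945721}{1691} \left(- \frac{1}{690}\right) \frac{1}{4451} = - \frac{1615}{382} - \frac{981907}{1731127430} = - \frac{699036471981}{165322669565}$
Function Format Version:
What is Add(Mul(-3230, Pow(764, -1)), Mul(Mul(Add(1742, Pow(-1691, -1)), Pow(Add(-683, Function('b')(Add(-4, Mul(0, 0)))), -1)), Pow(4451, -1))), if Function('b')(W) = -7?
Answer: Rational(-699036471981, 165322669565) ≈ -4.2283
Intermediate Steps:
Add(Mul(-3230, Pow(764, -1)), Mul(Mul(Add(1742, Pow(-1691, -1)), Pow(Add(-683, Function('b')(Add(-4, Mul(0, 0)))), -1)), Pow(4451, -1))) = Add(Mul(-3230, Pow(764, -1)), Mul(Mul(Add(1742, Pow(-1691, -1)), Pow(Add(-683, -7), -1)), Pow(4451, -1))) = Add(Mul(-3230, Rational(1, 764)), Mul(Mul(Add(1742, Rational(-1, 1691)), Pow(-690, -1)), Rational(1, 4451))) = Add(Rational(-1615, 382), Mul(Mul(Rational(2945721, 1691), Rational(-1, 690)), Rational(1, 4451))) = Add(Rational(-1615, 382), Mul(Rational(-981907, 388930), Rational(1, 4451))) = Add(Rational(-1615, 382), Rational(-981907, 1731127430)) = Rational(-699036471981, 165322669565)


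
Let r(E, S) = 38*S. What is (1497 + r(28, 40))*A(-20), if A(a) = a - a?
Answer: 0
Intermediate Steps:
A(a) = 0
(1497 + r(28, 40))*A(-20) = (1497 + 38*40)*0 = (1497 + 1520)*0 = 3017*0 = 0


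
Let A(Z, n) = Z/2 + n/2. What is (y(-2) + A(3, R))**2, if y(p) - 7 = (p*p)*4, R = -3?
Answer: 529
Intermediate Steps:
A(Z, n) = Z/2 + n/2 (A(Z, n) = Z*(1/2) + n*(1/2) = Z/2 + n/2)
y(p) = 7 + 4*p**2 (y(p) = 7 + (p*p)*4 = 7 + p**2*4 = 7 + 4*p**2)
(y(-2) + A(3, R))**2 = ((7 + 4*(-2)**2) + ((1/2)*3 + (1/2)*(-3)))**2 = ((7 + 4*4) + (3/2 - 3/2))**2 = ((7 + 16) + 0)**2 = (23 + 0)**2 = 23**2 = 529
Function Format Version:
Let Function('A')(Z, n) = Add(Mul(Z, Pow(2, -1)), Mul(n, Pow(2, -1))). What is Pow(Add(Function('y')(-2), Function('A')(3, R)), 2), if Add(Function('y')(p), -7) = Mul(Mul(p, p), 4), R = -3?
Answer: 529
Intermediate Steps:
Function('A')(Z, n) = Add(Mul(Rational(1, 2), Z), Mul(Rational(1, 2), n)) (Function('A')(Z, n) = Add(Mul(Z, Rational(1, 2)), Mul(n, Rational(1, 2))) = Add(Mul(Rational(1, 2), Z), Mul(Rational(1, 2), n)))
Function('y')(p) = Add(7, Mul(4, Pow(p, 2))) (Function('y')(p) = Add(7, Mul(Mul(p, p), 4)) = Add(7, Mul(Pow(p, 2), 4)) = Add(7, Mul(4, Pow(p, 2))))
Pow(Add(Function('y')(-2), Function('A')(3, R)), 2) = Pow(Add(Add(7, Mul(4, Pow(-2, 2))), Add(Mul(Rational(1, 2), 3), Mul(Rational(1, 2), -3))), 2) = Pow(Add(Add(7, Mul(4, 4)), Add(Rational(3, 2), Rational(-3, 2))), 2) = Pow(Add(Add(7, 16), 0), 2) = Pow(Add(23, 0), 2) = Pow(23, 2) = 529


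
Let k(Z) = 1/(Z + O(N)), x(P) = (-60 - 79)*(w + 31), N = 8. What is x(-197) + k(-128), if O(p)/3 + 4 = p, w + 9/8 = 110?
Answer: -4510691/232 ≈ -19443.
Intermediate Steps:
w = 871/8 (w = -9/8 + 110 = 871/8 ≈ 108.88)
x(P) = -155541/8 (x(P) = (-60 - 79)*(871/8 + 31) = -139*1119/8 = -155541/8)
O(p) = -12 + 3*p
k(Z) = 1/(12 + Z) (k(Z) = 1/(Z + (-12 + 3*8)) = 1/(Z + (-12 + 24)) = 1/(Z + 12) = 1/(12 + Z))
x(-197) + k(-128) = -155541/8 + 1/(12 - 128) = -155541/8 + 1/(-116) = -155541/8 - 1/116 = -4510691/232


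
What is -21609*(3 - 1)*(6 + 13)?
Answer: -821142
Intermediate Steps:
-21609*(3 - 1)*(6 + 13) = -43218*19 = -21609*38 = -821142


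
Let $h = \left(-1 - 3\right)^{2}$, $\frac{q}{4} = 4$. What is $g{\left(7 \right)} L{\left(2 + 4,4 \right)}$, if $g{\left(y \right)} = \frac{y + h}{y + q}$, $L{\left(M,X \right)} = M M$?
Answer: $36$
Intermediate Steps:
$q = 16$ ($q = 4 \cdot 4 = 16$)
$h = 16$ ($h = \left(-4\right)^{2} = 16$)
$L{\left(M,X \right)} = M^{2}$
$g{\left(y \right)} = 1$ ($g{\left(y \right)} = \frac{y + 16}{y + 16} = \frac{16 + y}{16 + y} = 1$)
$g{\left(7 \right)} L{\left(2 + 4,4 \right)} = 1 \left(2 + 4\right)^{2} = 1 \cdot 6^{2} = 1 \cdot 36 = 36$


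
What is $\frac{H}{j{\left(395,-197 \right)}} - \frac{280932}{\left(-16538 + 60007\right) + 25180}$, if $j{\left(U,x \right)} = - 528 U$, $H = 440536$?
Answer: $- \frac{3701397241}{596559810} \approx -6.2046$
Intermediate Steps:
$\frac{H}{j{\left(395,-197 \right)}} - \frac{280932}{\left(-16538 + 60007\right) + 25180} = \frac{440536}{\left(-528\right) 395} - \frac{280932}{\left(-16538 + 60007\right) + 25180} = \frac{440536}{-208560} - \frac{280932}{43469 + 25180} = 440536 \left(- \frac{1}{208560}\right) - \frac{280932}{68649} = - \frac{55067}{26070} - \frac{93644}{22883} = - \frac{3701397241}{596559810}$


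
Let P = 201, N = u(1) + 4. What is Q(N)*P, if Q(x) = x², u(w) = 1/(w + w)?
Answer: 16281/4 ≈ 4070.3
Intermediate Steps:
u(w) = 1/(2*w)
N = 9/2 (N = (½)/1 + 4 = (½)*1 + 4 = ½ + 4 = 9/2 ≈ 4.5000)
Q(N)*P = (9/2)²*201 = (81/4)*201 = 16281/4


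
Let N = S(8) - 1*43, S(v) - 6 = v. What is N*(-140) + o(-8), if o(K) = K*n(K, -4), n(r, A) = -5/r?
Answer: 4055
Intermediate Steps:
S(v) = 6 + v
o(K) = -5 (o(K) = K*(-5/K) = -5)
N = -29 (N = (6 + 8) - 1*43 = 14 - 43 = -29)
N*(-140) + o(-8) = -29*(-140) - 5 = 4060 - 5 = 4055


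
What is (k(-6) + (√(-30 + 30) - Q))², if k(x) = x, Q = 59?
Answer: 4225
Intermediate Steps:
(k(-6) + (√(-30 + 30) - Q))² = (-6 + (√(-30 + 30) - 1*59))² = (-6 + (√0 - 59))² = (-6 + (0 - 59))² = (-6 - 59)² = (-65)² = 4225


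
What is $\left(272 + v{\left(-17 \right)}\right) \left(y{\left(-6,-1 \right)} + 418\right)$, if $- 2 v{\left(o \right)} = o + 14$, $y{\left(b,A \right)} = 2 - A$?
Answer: $\frac{230287}{2} \approx 1.1514 \cdot 10^{5}$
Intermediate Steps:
$v{\left(o \right)} = -7 - \frac{o}{2}$ ($v{\left(o \right)} = - \frac{o + 14}{2} = - \frac{14 + o}{2} = -7 - \frac{o}{2}$)
$\left(272 + v{\left(-17 \right)}\right) \left(y{\left(-6,-1 \right)} + 418\right) = \left(272 - - \frac{3}{2}\right) \left(\left(2 - -1\right) + 418\right) = \left(272 + \left(-7 + \frac{17}{2}\right)\right) \left(\left(2 + 1\right) + 418\right) = \left(272 + \frac{3}{2}\right) \left(3 + 418\right) = \frac{547}{2} \cdot 421 = \frac{230287}{2}$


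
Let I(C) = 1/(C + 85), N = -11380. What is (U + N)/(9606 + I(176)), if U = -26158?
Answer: -9797418/2507167 ≈ -3.9078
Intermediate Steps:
I(C) = 1/(85 + C)
(U + N)/(9606 + I(176)) = (-26158 - 11380)/(9606 + 1/(85 + 176)) = -37538/(9606 + 1/261) = -37538/2507167/261 = -37538*261/2507167 = -9797418/2507167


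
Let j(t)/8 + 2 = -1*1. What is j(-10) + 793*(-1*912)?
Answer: -723240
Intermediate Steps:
j(t) = -24 (j(t) = -16 + 8*(-1*1) = -16 + 8*(-1) = -16 - 8 = -24)
j(-10) + 793*(-1*912) = -24 + 793*(-1*912) = -24 + 793*(-912) = -24 - 723216 = -723240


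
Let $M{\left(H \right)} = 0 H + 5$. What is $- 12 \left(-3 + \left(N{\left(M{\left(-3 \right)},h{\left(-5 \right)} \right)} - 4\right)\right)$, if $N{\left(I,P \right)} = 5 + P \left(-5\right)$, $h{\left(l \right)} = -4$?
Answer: $-216$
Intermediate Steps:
$M{\left(H \right)} = 5$ ($M{\left(H \right)} = 0 + 5 = 5$)
$N{\left(I,P \right)} = 5 - 5 P$
$- 12 \left(-3 + \left(N{\left(M{\left(-3 \right)},h{\left(-5 \right)} \right)} - 4\right)\right) = - 12 \left(-3 + \left(\left(5 - -20\right) - 4\right)\right) = - 12 \left(-3 + \left(\left(5 + 20\right) - 4\right)\right) = - 12 \left(-3 + \left(25 - 4\right)\right) = - 12 \left(-3 + 21\right) = \left(-12\right) 18 = -216$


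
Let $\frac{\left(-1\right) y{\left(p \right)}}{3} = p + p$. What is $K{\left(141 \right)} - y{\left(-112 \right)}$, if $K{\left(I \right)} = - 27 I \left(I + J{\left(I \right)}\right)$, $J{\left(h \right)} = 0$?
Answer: $-537459$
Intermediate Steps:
$K{\left(I \right)} = - 27 I^{2}$ ($K{\left(I \right)} = - 27 I \left(I + 0\right) = - 27 I I = - 27 I^{2}$)
$y{\left(p \right)} = - 6 p$ ($y{\left(p \right)} = - 3 \left(p + p\right) = - 3 \cdot 2 p = - 6 p$)
$K{\left(141 \right)} - y{\left(-112 \right)} = - 27 \cdot 141^{2} - \left(-6\right) \left(-112\right) = \left(-27\right) 19881 - 672 = -536787 - 672 = -537459$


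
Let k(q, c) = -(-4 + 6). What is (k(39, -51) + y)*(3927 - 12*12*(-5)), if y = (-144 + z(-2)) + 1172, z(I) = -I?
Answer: 4777116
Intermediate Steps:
y = 1030 (y = (-144 - 1*(-2)) + 1172 = (-144 + 2) + 1172 = -142 + 1172 = 1030)
k(q, c) = -2 (k(q, c) = -1*2 = -2)
(k(39, -51) + y)*(3927 - 12*12*(-5)) = (-2 + 1030)*(3927 - 12*12*(-5)) = 1028*(3927 - 144*(-5)) = 1028*(3927 + 720) = 1028*4647 = 4777116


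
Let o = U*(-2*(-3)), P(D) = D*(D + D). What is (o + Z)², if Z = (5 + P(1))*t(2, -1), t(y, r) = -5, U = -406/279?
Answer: 16540489/8649 ≈ 1912.4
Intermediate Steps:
U = -406/279 (U = -406*1/279 = -406/279 ≈ -1.4552)
P(D) = 2*D² (P(D) = D*(2*D) = 2*D²)
o = -812/93 (o = -(-812)*(-3)/279 = -406/279*6 = -812/93 ≈ -8.7312)
Z = -35 (Z = (5 + 2*1²)*(-5) = (5 + 2*1)*(-5) = (5 + 2)*(-5) = 7*(-5) = -35)
(o + Z)² = (-812/93 - 35)² = (-4067/93)² = 16540489/8649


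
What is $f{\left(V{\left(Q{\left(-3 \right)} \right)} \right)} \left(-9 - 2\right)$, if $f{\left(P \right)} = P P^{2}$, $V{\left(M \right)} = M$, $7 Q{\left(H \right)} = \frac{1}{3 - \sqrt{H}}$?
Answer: $- \frac{11 i \sqrt{3}}{24696} \approx - 0.00077148 i$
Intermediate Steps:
$Q{\left(H \right)} = \frac{1}{7 \left(3 - \sqrt{H}\right)}$
$f{\left(P \right)} = P^{3}$
$f{\left(V{\left(Q{\left(-3 \right)} \right)} \right)} \left(-9 - 2\right) = \left(- \frac{1}{-21 + 7 \sqrt{-3}}\right)^{3} \left(-9 - 2\right) = \left(- \frac{1}{-21 + 7 i \sqrt{3}}\right)^{3} \left(-11\right) = - \frac{1}{\left(-21 + 7 i \sqrt{3}\right)^{3}} \left(-11\right) = \frac{11}{\left(-21 + 7 i \sqrt{3}\right)^{3}}$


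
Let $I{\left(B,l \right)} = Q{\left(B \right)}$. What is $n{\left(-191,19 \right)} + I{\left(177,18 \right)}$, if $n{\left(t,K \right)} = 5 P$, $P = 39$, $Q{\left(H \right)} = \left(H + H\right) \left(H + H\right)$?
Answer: $125511$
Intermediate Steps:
$Q{\left(H \right)} = 4 H^{2}$ ($Q{\left(H \right)} = 2 H 2 H = 4 H^{2}$)
$I{\left(B,l \right)} = 4 B^{2}$
$n{\left(t,K \right)} = 195$ ($n{\left(t,K \right)} = 5 \cdot 39 = 195$)
$n{\left(-191,19 \right)} + I{\left(177,18 \right)} = 195 + 4 \cdot 177^{2} = 195 + 4 \cdot 31329 = 195 + 125316 = 125511$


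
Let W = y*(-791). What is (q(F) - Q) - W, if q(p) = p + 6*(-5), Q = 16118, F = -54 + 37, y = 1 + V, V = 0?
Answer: -15374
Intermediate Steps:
y = 1 (y = 1 + 0 = 1)
F = -17
W = -791 (W = 1*(-791) = -791)
q(p) = -30 + p (q(p) = p - 30 = -30 + p)
(q(F) - Q) - W = ((-30 - 17) - 1*16118) - 1*(-791) = (-47 - 16118) + 791 = -16165 + 791 = -15374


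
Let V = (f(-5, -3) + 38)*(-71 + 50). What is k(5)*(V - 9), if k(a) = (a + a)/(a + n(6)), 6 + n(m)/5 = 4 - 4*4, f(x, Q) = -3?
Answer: 1488/17 ≈ 87.529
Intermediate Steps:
V = -735 (V = (-3 + 38)*(-71 + 50) = 35*(-21) = -735)
n(m) = -90 (n(m) = -30 + 5*(4 - 4*4) = -30 + 5*(4 - 16) = -30 + 5*(-12) = -30 - 60 = -90)
k(a) = 2*a/(-90 + a) (k(a) = (a + a)/(a - 90) = (2*a)/(-90 + a) = 2*a/(-90 + a))
k(5)*(V - 9) = (2*5/(-90 + 5))*(-735 - 9) = (2*5/(-85))*(-744) = (2*5*(-1/85))*(-744) = -2/17*(-744) = 1488/17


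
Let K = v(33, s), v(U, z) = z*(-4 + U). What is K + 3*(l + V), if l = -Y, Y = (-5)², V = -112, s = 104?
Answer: 2605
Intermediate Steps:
K = 3016 (K = 104*(-4 + 33) = 104*29 = 3016)
Y = 25
l = -25 (l = -1*25 = -25)
K + 3*(l + V) = 3016 + 3*(-25 - 112) = 3016 + 3*(-137) = 3016 - 411 = 2605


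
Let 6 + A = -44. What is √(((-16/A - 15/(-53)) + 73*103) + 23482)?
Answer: 2*√544271893/265 ≈ 176.07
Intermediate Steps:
A = -50 (A = -6 - 44 = -50)
√(((-16/A - 15/(-53)) + 73*103) + 23482) = √(((-16/(-50) - 15/(-53)) + 73*103) + 23482) = √(((-16*(-1/50) - 15*(-1/53)) + 7519) + 23482) = √(((8/25 + 15/53) + 7519) + 23482) = √((799/1325 + 7519) + 23482) = √(9963474/1325 + 23482) = √(41077124/1325) = 2*√544271893/265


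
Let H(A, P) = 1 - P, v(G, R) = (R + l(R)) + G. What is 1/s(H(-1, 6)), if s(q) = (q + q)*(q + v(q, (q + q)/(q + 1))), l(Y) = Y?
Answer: 1/50 ≈ 0.020000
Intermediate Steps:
v(G, R) = G + 2*R (v(G, R) = (R + R) + G = 2*R + G = G + 2*R)
s(q) = 2*q*(2*q + 4*q/(1 + q)) (s(q) = (q + q)*(q + (q + 2*((q + q)/(q + 1)))) = (2*q)*(q + (q + 2*((2*q)/(1 + q)))) = (2*q)*(q + (q + 2*(2*q/(1 + q)))) = (2*q)*(q + (q + 4*q/(1 + q))) = (2*q)*(2*q + 4*q/(1 + q)) = 2*q*(2*q + 4*q/(1 + q)))
1/s(H(-1, 6)) = 1/(4*(1 - 1*6)**2*(3 + (1 - 1*6))/(1 + (1 - 1*6))) = 1/(4*(1 - 6)**2*(3 + (1 - 6))/(1 + (1 - 6))) = 1/(4*(-5)**2*(3 - 5)/(1 - 5)) = 1/(4*25*(-2)/(-4)) = 1/(4*25*(-1/4)*(-2)) = 1/50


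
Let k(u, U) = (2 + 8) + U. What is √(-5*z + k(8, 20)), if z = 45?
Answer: I*√195 ≈ 13.964*I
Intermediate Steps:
k(u, U) = 10 + U
√(-5*z + k(8, 20)) = √(-5*45 + (10 + 20)) = √(-225 + 30) = √(-195) = I*√195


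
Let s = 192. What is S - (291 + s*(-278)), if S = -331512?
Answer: -278427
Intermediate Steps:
S - (291 + s*(-278)) = -331512 - (291 + 192*(-278)) = -331512 - (291 - 53376) = -331512 - 1*(-53085) = -331512 + 53085 = -278427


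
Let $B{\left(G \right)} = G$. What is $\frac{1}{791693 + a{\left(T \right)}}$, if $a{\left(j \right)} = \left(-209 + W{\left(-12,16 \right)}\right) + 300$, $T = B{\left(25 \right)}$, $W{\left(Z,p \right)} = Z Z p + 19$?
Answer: $\frac{1}{794107} \approx 1.2593 \cdot 10^{-6}$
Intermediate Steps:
$W{\left(Z,p \right)} = 19 + p Z^{2}$ ($W{\left(Z,p \right)} = Z^{2} p + 19 = p Z^{2} + 19 = 19 + p Z^{2}$)
$T = 25$
$a{\left(j \right)} = 2414$ ($a{\left(j \right)} = \left(-209 + \left(19 + 16 \left(-12\right)^{2}\right)\right) + 300 = \left(-209 + \left(19 + 16 \cdot 144\right)\right) + 300 = \left(-209 + \left(19 + 2304\right)\right) + 300 = \left(-209 + 2323\right) + 300 = 2114 + 300 = 2414$)
$\frac{1}{791693 + a{\left(T \right)}} = \frac{1}{791693 + 2414} = \frac{1}{794107}$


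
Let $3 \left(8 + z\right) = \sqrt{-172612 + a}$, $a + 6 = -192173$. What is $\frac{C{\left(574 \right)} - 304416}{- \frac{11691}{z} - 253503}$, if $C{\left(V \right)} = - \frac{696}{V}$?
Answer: $\frac{1665034773406241}{1386542806560954} + \frac{630503857 i \sqrt{364791}}{1386542806560954} \approx 1.2009 + 0.00027465 i$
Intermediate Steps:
$a = -192179$ ($a = -6 - 192173 = -192179$)
$z = -8 + \frac{i \sqrt{364791}}{3}$ ($z = -8 + \frac{\sqrt{-172612 - 192179}}{3} = -8 + \frac{\sqrt{-364791}}{3} = -8 + \frac{i \sqrt{364791}}{3} \approx -8.0 + 201.33 i$)
$\frac{C{\left(574 \right)} - 304416}{- \frac{11691}{z} - 253503} = \frac{- \frac{696}{574} - 304416}{- \frac{11691}{-8 + \frac{i \sqrt{364791}}{3}} - 253503} = \frac{\left(-696\right) \frac{1}{574} - 304416}{-253503 - \frac{11691}{-8 + \frac{i \sqrt{364791}}{3}}} = \frac{- \frac{348}{287} - 304416}{-253503 - \frac{11691}{-8 + \frac{i \sqrt{364791}}{3}}} = - \frac{87367740}{287 \left(-253503 - \frac{11691}{-8 + \frac{i \sqrt{364791}}{3}}\right)}$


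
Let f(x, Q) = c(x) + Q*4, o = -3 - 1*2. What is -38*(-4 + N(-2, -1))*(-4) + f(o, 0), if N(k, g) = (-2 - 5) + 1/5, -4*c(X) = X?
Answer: -32807/20 ≈ -1640.3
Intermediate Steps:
c(X) = -X/4
o = -5 (o = -3 - 2 = -5)
N(k, g) = -34/5 (N(k, g) = -7 + 1*(⅕) = -7 + ⅕ = -34/5)
f(x, Q) = 4*Q - x/4 (f(x, Q) = -x/4 + Q*4 = -x/4 + 4*Q = 4*Q - x/4)
-38*(-4 + N(-2, -1))*(-4) + f(o, 0) = -38*(-4 - 34/5)*(-4) + (4*0 - ¼*(-5)) = -(-2052)*(-4)/5 + (0 + 5/4) = -38*216/5 + 5/4 = -8208/5 + 5/4 = -32807/20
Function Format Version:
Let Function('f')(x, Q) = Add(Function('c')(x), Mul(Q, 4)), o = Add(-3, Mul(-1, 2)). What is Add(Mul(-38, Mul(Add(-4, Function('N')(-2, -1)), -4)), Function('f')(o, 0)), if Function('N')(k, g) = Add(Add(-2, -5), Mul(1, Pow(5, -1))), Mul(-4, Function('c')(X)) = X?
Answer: Rational(-32807, 20) ≈ -1640.3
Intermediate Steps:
Function('c')(X) = Mul(Rational(-1, 4), X)
o = -5 (o = Add(-3, -2) = -5)
Function('N')(k, g) = Rational(-34, 5) (Function('N')(k, g) = Add(-7, Mul(1, Rational(1, 5))) = Add(-7, Rational(1, 5)) = Rational(-34, 5))
Function('f')(x, Q) = Add(Mul(4, Q), Mul(Rational(-1, 4), x)) (Function('f')(x, Q) = Add(Mul(Rational(-1, 4), x), Mul(Q, 4)) = Add(Mul(Rational(-1, 4), x), Mul(4, Q)) = Add(Mul(4, Q), Mul(Rational(-1, 4), x)))
Add(Mul(-38, Mul(Add(-4, Function('N')(-2, -1)), -4)), Function('f')(o, 0)) = Add(Mul(-38, Mul(Add(-4, Rational(-34, 5)), -4)), Add(Mul(4, 0), Mul(Rational(-1, 4), -5))) = Add(Mul(-38, Mul(Rational(-54, 5), -4)), Add(0, Rational(5, 4))) = Add(Mul(-38, Rational(216, 5)), Rational(5, 4)) = Add(Rational(-8208, 5), Rational(5, 4)) = Rational(-32807, 20)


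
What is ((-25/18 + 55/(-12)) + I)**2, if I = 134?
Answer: 21242881/1296 ≈ 16391.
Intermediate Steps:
((-25/18 + 55/(-12)) + I)**2 = ((-25/18 + 55/(-12)) + 134)**2 = ((-25*1/18 + 55*(-1/12)) + 134)**2 = ((-25/18 - 55/12) + 134)**2 = (-215/36 + 134)**2 = (4609/36)**2 = 21242881/1296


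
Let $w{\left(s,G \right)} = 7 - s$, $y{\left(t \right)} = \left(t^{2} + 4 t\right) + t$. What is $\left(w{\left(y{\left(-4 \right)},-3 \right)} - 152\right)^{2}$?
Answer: $19881$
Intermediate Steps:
$y{\left(t \right)} = t^{2} + 5 t$
$\left(w{\left(y{\left(-4 \right)},-3 \right)} - 152\right)^{2} = \left(\left(7 - - 4 \left(5 - 4\right)\right) - 152\right)^{2} = \left(\left(7 - \left(-4\right) 1\right) - 152\right)^{2} = \left(\left(7 - -4\right) - 152\right)^{2} = \left(\left(7 + 4\right) - 152\right)^{2} = \left(11 - 152\right)^{2} = \left(-141\right)^{2} = 19881$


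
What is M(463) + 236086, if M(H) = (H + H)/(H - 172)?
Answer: 68701952/291 ≈ 2.3609e+5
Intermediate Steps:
M(H) = 2*H/(-172 + H) (M(H) = (2*H)/(-172 + H) = 2*H/(-172 + H))
M(463) + 236086 = 2*463/(-172 + 463) + 236086 = 2*463/291 + 236086 = 2*463*(1/291) + 236086 = 926/291 + 236086 = 68701952/291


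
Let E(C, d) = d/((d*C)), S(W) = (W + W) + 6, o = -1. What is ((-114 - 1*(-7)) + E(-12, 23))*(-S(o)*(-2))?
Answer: -2570/3 ≈ -856.67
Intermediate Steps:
S(W) = 6 + 2*W (S(W) = 2*W + 6 = 6 + 2*W)
E(C, d) = 1/C (E(C, d) = d/((C*d)) = d*(1/(C*d)) = 1/C)
((-114 - 1*(-7)) + E(-12, 23))*(-S(o)*(-2)) = ((-114 - 1*(-7)) + 1/(-12))*(-(6 + 2*(-1))*(-2)) = ((-114 + 7) - 1/12)*(-(6 - 2)*(-2)) = (-107 - 1/12)*(-1*4*(-2)) = -(-1285)*(-2)/3 = -1285/12*8 = -2570/3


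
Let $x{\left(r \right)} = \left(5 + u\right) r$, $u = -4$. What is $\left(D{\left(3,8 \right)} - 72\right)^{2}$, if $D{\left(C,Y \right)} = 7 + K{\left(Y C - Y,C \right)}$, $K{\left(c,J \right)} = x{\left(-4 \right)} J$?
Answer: $5929$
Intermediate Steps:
$x{\left(r \right)} = r$ ($x{\left(r \right)} = \left(5 - 4\right) r = 1 r = r$)
$K{\left(c,J \right)} = - 4 J$
$D{\left(C,Y \right)} = 7 - 4 C$
$\left(D{\left(3,8 \right)} - 72\right)^{2} = \left(\left(7 - 12\right) - 72\right)^{2} = \left(-5 - 72\right)^{2} = \left(-77\right)^{2} = 5929$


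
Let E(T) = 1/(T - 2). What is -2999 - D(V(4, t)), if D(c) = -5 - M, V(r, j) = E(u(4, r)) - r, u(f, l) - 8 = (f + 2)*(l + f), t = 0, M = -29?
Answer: -3023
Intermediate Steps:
u(f, l) = 8 + (2 + f)*(f + l) (u(f, l) = 8 + (f + 2)*(l + f) = 8 + (2 + f)*(f + l))
E(T) = 1/(-2 + T)
V(r, j) = 1/(30 + 6*r) - r (V(r, j) = 1/(-2 + (8 + 4² + 2*4 + 2*r + 4*r)) - r = 1/(-2 + (8 + 16 + 8 + 2*r + 4*r)) - r = 1/(-2 + (32 + 6*r)) - r = 1/(30 + 6*r) - r)
D(c) = 24 (D(c) = -5 - 1*(-29) = -5 + 29 = 24)
-2999 - D(V(4, t)) = -2999 - 1*24 = -2999 - 24 = -3023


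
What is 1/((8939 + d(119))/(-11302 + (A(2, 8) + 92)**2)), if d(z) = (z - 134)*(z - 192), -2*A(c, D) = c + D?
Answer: -3733/10034 ≈ -0.37204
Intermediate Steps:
A(c, D) = -D/2 - c/2 (A(c, D) = -(c + D)/2 = -(D + c)/2 = -D/2 - c/2)
d(z) = (-192 + z)*(-134 + z) (d(z) = (-134 + z)*(-192 + z) = (-192 + z)*(-134 + z))
1/((8939 + d(119))/(-11302 + (A(2, 8) + 92)**2)) = 1/((8939 + (25728 + 119**2 - 326*119))/(-11302 + ((-1/2*8 - 1/2*2) + 92)**2)) = 1/((8939 + (25728 + 14161 - 38794))/(-11302 + ((-4 - 1) + 92)**2)) = 1/((8939 + 1095)/(-11302 + (-5 + 92)**2)) = 1/(10034/(-11302 + 87**2)) = 1/(10034/(-11302 + 7569)) = 1/(10034/(-3733)) = 1/(10034*(-1/3733)) = 1/(-10034/3733) = -3733/10034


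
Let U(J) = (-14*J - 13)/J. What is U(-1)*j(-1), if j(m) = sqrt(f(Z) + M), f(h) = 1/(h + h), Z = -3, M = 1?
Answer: -sqrt(30)/6 ≈ -0.91287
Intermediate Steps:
U(J) = (-13 - 14*J)/J
f(h) = 1/(2*h)
j(m) = sqrt(30)/6 (j(m) = sqrt((1/2)/(-3) + 1) = sqrt((1/2)*(-1/3) + 1) = sqrt(-1/6 + 1) = sqrt(5/6) = sqrt(30)/6)
U(-1)*j(-1) = (-14 - 13/(-1))*(sqrt(30)/6) = (-14 - 13*(-1))*(sqrt(30)/6) = (-14 + 13)*(sqrt(30)/6) = -sqrt(30)/6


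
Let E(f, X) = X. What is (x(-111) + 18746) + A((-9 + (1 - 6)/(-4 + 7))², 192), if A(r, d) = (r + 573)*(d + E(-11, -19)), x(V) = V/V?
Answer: 1238036/9 ≈ 1.3756e+5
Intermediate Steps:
x(V) = 1
A(r, d) = (-19 + d)*(573 + r) (A(r, d) = (r + 573)*(d - 19) = (573 + r)*(-19 + d) = (-19 + d)*(573 + r))
(x(-111) + 18746) + A((-9 + (1 - 6)/(-4 + 7))², 192) = (1 + 18746) + (-10887 - 19*(-9 + (1 - 6)/(-4 + 7))² + 573*192 + 192*(-9 + (1 - 6)/(-4 + 7))²) = 18747 + (-10887 - 19*(-9 - 5/3)² + 110016 + 192*(-9 - 5/3)²) = 18747 + (-10887 - 19*(-32/3)² + 110016 + 192*(-32/3)²) = 18747 + (-10887 - 19*1024/9 + 110016 + 192*(1024/9)) = 18747 + (-10887 - 19456/9 + 110016 + 65536/3) = 18747 + 1069313/9 = 1238036/9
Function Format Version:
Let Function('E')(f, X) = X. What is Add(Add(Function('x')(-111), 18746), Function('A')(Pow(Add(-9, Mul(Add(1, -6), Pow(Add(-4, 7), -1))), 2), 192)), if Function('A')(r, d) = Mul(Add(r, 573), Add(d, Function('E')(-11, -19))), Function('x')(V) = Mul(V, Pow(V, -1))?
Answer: Rational(1238036, 9) ≈ 1.3756e+5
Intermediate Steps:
Function('x')(V) = 1
Function('A')(r, d) = Mul(Add(-19, d), Add(573, r)) (Function('A')(r, d) = Mul(Add(r, 573), Add(d, -19)) = Mul(Add(573, r), Add(-19, d)) = Mul(Add(-19, d), Add(573, r)))
Add(Add(Function('x')(-111), 18746), Function('A')(Pow(Add(-9, Mul(Add(1, -6), Pow(Add(-4, 7), -1))), 2), 192)) = Add(Add(1, 18746), Add(-10887, Mul(-19, Pow(Add(-9, Mul(Add(1, -6), Pow(Add(-4, 7), -1))), 2)), Mul(573, 192), Mul(192, Pow(Add(-9, Mul(Add(1, -6), Pow(Add(-4, 7), -1))), 2)))) = Add(18747, Add(-10887, Mul(-19, Pow(Add(-9, Mul(-5, Pow(3, -1))), 2)), 110016, Mul(192, Pow(Add(-9, Mul(-5, Pow(3, -1))), 2)))) = Add(18747, Add(-10887, Mul(-19, Pow(Add(-9, Mul(-5, Rational(1, 3))), 2)), 110016, Mul(192, Pow(Add(-9, Mul(-5, Rational(1, 3))), 2)))) = Add(18747, Add(-10887, Mul(-19, Pow(Add(-9, Rational(-5, 3)), 2)), 110016, Mul(192, Pow(Add(-9, Rational(-5, 3)), 2)))) = Add(18747, Add(-10887, Mul(-19, Pow(Rational(-32, 3), 2)), 110016, Mul(192, Pow(Rational(-32, 3), 2)))) = Add(18747, Add(-10887, Mul(-19, Rational(1024, 9)), 110016, Mul(192, Rational(1024, 9)))) = Add(18747, Add(-10887, Rational(-19456, 9), 110016, Rational(65536, 3))) = Add(18747, Rational(1069313, 9)) = Rational(1238036, 9)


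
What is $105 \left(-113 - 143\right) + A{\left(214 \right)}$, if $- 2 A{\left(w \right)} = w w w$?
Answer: $-4927052$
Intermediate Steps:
$A{\left(w \right)} = - \frac{w^{3}}{2}$ ($A{\left(w \right)} = - \frac{w w w}{2} = - \frac{w^{2} w}{2} = - \frac{w^{3}}{2}$)
$105 \left(-113 - 143\right) + A{\left(214 \right)} = 105 \left(-113 - 143\right) - \frac{214^{3}}{2} = 105 \left(-256\right) - 4900172 = -26880 - 4900172 = -4927052$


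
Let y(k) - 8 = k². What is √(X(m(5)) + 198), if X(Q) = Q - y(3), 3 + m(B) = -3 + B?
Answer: 6*√5 ≈ 13.416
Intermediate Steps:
y(k) = 8 + k²
m(B) = -6 + B (m(B) = -3 + (-3 + B) = -6 + B)
X(Q) = -17 + Q (X(Q) = Q - (8 + 3²) = Q - (8 + 9) = Q - 1*17 = Q - 17 = -17 + Q)
√(X(m(5)) + 198) = √((-17 + (-6 + 5)) + 198) = √((-17 - 1) + 198) = √(-18 + 198) = √180 = 6*√5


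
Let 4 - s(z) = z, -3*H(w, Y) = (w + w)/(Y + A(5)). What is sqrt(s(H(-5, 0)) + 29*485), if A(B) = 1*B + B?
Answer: sqrt(126618)/3 ≈ 118.61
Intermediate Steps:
A(B) = 2*B (A(B) = B + B = 2*B)
H(w, Y) = -2*w/(3*(10 + Y)) (H(w, Y) = -(w + w)/(3*(Y + 2*5)) = -2*w/(3*(Y + 10)) = -2*w/(3*(10 + Y)))
s(z) = 4 - z
sqrt(s(H(-5, 0)) + 29*485) = sqrt((4 - (-2)*(-5)/(30 + 3*0)) + 29*485) = sqrt((4 - (-2)*(-5)/(30 + 0)) + 14065) = sqrt((4 - (-2)*(-5)/30) + 14065) = sqrt((4 - 1*1/3) + 14065) = sqrt((4 - 1/3) + 14065) = sqrt(11/3 + 14065) = sqrt(42206/3) = sqrt(126618)/3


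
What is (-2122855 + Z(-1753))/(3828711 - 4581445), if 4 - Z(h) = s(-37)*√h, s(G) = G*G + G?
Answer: 2122851/752734 + 666*I*√1753/376367 ≈ 2.8202 + 0.074089*I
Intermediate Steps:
s(G) = G + G² (s(G) = G² + G = G + G²)
Z(h) = 4 - 1332*√h (Z(h) = 4 - (-37*(1 - 37))*√h = 4 - (-37*(-36))*√h = 4 - 1332*√h)
(-2122855 + Z(-1753))/(3828711 - 4581445) = (-2122855 + (4 - 1332*I*√1753))/(3828711 - 4581445) = (-2122855 + (4 - 1332*I*√1753))/(-752734) = (-2122855 + (4 - 1332*I*√1753))*(-1/752734) = (-2122851 - 1332*I*√1753)*(-1/752734) = 2122851/752734 + 666*I*√1753/376367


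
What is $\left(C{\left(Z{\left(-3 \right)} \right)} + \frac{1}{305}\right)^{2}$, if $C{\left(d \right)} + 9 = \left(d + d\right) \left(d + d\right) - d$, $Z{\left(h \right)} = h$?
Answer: $\frac{83740801}{93025} \approx 900.2$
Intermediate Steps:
$C{\left(d \right)} = -9 - d + 4 d^{2}$ ($C{\left(d \right)} = -9 - \left(d - \left(d + d\right) \left(d + d\right)\right) = -9 - \left(d - 2 d 2 d\right) = -9 + \left(4 d^{2} - d\right) = -9 + \left(- d + 4 d^{2}\right) = -9 - d + 4 d^{2}$)
$\left(C{\left(Z{\left(-3 \right)} \right)} + \frac{1}{305}\right)^{2} = \left(\left(-9 - -3 + 4 \left(-3\right)^{2}\right) + \frac{1}{305}\right)^{2} = \left(\left(-9 + 3 + 4 \cdot 9\right) + \frac{1}{305}\right)^{2} = \left(\left(-9 + 3 + 36\right) + \frac{1}{305}\right)^{2} = \left(30 + \frac{1}{305}\right)^{2} = \left(\frac{9151}{305}\right)^{2} = \frac{83740801}{93025}$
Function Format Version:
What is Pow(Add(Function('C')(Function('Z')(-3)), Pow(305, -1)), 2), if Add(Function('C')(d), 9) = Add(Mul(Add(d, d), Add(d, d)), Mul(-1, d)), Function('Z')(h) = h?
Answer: Rational(83740801, 93025) ≈ 900.20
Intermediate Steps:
Function('C')(d) = Add(-9, Mul(-1, d), Mul(4, Pow(d, 2))) (Function('C')(d) = Add(-9, Add(Mul(Add(d, d), Add(d, d)), Mul(-1, d))) = Add(-9, Add(Mul(Mul(2, d), Mul(2, d)), Mul(-1, d))) = Add(-9, Add(Mul(4, Pow(d, 2)), Mul(-1, d))) = Add(-9, Add(Mul(-1, d), Mul(4, Pow(d, 2)))) = Add(-9, Mul(-1, d), Mul(4, Pow(d, 2))))
Pow(Add(Function('C')(Function('Z')(-3)), Pow(305, -1)), 2) = Pow(Add(Add(-9, Mul(-1, -3), Mul(4, Pow(-3, 2))), Pow(305, -1)), 2) = Pow(Add(Add(-9, 3, Mul(4, 9)), Rational(1, 305)), 2) = Pow(Add(Add(-9, 3, 36), Rational(1, 305)), 2) = Pow(Add(30, Rational(1, 305)), 2) = Pow(Rational(9151, 305), 2) = Rational(83740801, 93025)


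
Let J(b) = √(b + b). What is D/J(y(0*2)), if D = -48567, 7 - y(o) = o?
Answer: -48567*√14/14 ≈ -12980.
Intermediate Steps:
y(o) = 7 - o
J(b) = √2*√b (J(b) = √(2*b) = √2*√b)
D/J(y(0*2)) = -48567*√2/(2*√(7 - 0*2)) = -48567*√2/(2*√(7 - 1*0)) = -48567*√2/(2*√(7 + 0)) = -48567*√14/14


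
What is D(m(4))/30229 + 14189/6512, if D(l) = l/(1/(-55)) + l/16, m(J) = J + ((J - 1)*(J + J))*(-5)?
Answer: 12714017/5320304 ≈ 2.3897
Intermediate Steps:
m(J) = J - 10*J*(-1 + J) (m(J) = J + ((-1 + J)*(2*J))*(-5) = J + (2*J*(-1 + J))*(-5) = J - 10*J*(-1 + J))
D(l) = -879*l/16 (D(l) = l/(-1/55) + l*(1/16) = l*(-55) + l/16 = -55*l + l/16 = -879*l/16)
D(m(4))/30229 + 14189/6512 = -879*(11 - 10*4)/4/30229 + 14189/6512 = -879*(11 - 40)/4*(1/30229) + 14189*(1/6512) = -879*(-29)/4*(1/30229) + 14189/6512 = -879/16*(-116)*(1/30229) + 14189/6512 = (25491/4)*(1/30229) + 14189/6512 = 25491/120916 + 14189/6512 = 12714017/5320304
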